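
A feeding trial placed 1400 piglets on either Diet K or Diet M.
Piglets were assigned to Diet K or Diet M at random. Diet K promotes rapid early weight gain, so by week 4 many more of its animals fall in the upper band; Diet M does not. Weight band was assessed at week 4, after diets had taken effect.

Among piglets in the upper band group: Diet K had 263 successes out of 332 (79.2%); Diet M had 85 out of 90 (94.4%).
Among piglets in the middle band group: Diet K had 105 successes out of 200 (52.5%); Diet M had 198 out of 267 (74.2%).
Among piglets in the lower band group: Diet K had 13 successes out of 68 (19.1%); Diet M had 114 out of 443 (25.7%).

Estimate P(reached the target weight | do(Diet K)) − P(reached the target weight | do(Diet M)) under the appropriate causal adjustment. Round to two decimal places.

+0.14

Diet M is higher inside every week-4 weight band stratum but Diet K is higher in aggregate. Whether to stratify depends on how week-4 weight band relates to the diet.
Week-4 weight band is downstream of the diet. One should not condition on a consequence of treatment, so the overall rates are the right comparison.
The causal difference is the pooled difference: 0.635 − 0.496 = +0.139.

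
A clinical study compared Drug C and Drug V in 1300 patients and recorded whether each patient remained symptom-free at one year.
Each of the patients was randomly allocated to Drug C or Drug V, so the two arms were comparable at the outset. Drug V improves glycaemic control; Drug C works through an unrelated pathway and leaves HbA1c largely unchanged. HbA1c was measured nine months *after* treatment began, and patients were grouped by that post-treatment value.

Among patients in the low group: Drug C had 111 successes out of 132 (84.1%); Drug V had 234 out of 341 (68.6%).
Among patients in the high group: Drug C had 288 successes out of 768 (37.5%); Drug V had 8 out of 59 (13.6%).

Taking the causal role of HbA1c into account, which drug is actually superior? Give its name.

Within every HbA1c level Drug C has the higher rate, yet pooled Drug V does — Simpson's reversal.
Because the drug influences HbA1c, HbA1c is a post-treatment mediator, not a confounder. Stratifying on it would bias the estimate; the causal effect is the crude pooled difference.
Pooled: Drug C 44.3% vs Drug V 60.5%; Drug V is higher overall.

Drug V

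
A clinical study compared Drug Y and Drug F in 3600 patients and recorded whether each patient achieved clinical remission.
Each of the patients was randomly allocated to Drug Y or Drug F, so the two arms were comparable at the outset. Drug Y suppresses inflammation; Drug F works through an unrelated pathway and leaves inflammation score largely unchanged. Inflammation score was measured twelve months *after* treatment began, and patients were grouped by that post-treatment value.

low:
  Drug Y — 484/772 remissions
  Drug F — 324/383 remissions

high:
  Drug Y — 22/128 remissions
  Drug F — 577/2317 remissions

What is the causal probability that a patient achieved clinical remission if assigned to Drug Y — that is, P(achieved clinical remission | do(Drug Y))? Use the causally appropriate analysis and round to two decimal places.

0.56

Within every inflammation score level Drug F has the higher rate, yet pooled Drug Y does — Simpson's reversal.
Stratifying would compare drugs among patients the drugs themselves sorted into inflammation score groups — a form of selection on an intermediate. The unconditioned pooled rates give the total causal effect.
So P(outcome | do(Drug Y)) is just the pooled rate for Drug Y: 506/900 = 0.562.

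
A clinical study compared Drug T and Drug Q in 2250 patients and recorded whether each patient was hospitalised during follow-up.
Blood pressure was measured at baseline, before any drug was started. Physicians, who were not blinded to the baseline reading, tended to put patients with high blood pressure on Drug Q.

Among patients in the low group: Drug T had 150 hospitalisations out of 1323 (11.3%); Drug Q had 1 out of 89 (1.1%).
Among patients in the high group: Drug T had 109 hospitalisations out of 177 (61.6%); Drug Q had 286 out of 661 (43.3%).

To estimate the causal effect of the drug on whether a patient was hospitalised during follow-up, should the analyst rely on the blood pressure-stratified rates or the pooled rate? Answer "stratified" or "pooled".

stratified

Drug Q is lower inside every blood pressure stratum but Drug T is lower in aggregate. Whether to stratify depends on how blood pressure relates to the drug.
Nothing the drug does changes blood pressure; the imbalance is an allocation artefact. With blood pressure also predicting the outcome, the pooled figure is confounded, and the within-stratum comparison is the causal one.
Within each level — low: 11.3% vs 1.1%; high: 61.6% vs 43.3% — Drug Q is lower every time.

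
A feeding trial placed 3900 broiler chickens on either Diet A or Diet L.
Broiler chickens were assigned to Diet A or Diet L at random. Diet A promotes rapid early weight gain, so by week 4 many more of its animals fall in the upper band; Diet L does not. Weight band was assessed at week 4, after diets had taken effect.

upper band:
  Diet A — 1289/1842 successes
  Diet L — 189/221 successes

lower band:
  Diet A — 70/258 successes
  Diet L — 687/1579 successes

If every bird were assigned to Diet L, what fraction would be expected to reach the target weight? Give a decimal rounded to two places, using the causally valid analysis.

Week-4 weight band here is a post-treatment variable shaped by the diet; conditioning on it would introduce bias rather than remove it. The overall comparison is the causal one.
So P(outcome | do(Diet L)) is just the pooled rate for Diet L: 876/1800 = 0.487.

0.49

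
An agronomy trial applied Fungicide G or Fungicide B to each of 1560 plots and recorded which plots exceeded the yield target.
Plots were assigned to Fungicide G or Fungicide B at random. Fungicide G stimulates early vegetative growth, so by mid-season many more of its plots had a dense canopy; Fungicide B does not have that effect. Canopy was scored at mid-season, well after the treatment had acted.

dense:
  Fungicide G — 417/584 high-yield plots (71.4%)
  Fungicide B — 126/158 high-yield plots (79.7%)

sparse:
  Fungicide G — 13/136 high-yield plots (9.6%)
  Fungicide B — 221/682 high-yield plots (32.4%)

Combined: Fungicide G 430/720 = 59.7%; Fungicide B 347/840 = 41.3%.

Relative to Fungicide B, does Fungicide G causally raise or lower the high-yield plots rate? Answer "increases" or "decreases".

The mid-season canopy-specific comparison favours Fungicide B throughout, but the pooled figures favour Fungicide G. The question is whether to condition on mid-season canopy.
The distribution of mid-season canopy is itself part of what the fungicide does — it is an intermediate outcome. Holding it fixed would remove that part of the effect; the total effect is the pooled difference.
Pooled: Fungicide G 59.7% vs Fungicide B 41.3%; Fungicide G is higher overall.

increases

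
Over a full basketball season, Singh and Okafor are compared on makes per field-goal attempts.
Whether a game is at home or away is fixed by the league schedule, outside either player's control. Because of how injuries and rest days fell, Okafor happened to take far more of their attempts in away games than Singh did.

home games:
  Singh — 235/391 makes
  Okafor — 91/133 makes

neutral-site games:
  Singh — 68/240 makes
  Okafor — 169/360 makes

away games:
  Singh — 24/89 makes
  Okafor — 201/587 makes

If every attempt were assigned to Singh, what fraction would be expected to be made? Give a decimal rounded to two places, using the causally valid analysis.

0.37

Okafor is higher inside every game venue stratum but Singh is higher in aggregate. Whether to stratify depends on how game venue relates to the player.
Game venue satisfies the back-door criterion: it is not a descendant of the player, and it blocks the spurious path from player to outcome. Adjusting for it (i.e., using the within-game venue rates) gives the causal effect.
Standardising Singh to the population game venue mix: 0.291·235/391 + 0.333·68/240 + 0.376·24/89 = 0.371.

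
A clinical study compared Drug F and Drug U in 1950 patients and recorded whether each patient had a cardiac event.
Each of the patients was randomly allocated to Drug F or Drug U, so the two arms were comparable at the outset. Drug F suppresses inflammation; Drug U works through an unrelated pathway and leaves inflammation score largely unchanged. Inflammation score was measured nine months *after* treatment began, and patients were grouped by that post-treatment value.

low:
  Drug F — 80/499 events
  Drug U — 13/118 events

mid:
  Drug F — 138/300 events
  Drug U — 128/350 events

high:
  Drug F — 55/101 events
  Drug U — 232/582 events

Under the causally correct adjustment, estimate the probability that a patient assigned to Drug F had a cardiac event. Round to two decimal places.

Because the drug influences inflammation score, inflammation score is a post-treatment mediator, not a confounder. Stratifying on it would bias the estimate; the causal effect is the crude pooled difference.
So P(outcome | do(Drug F)) is just the pooled rate for Drug F: 273/900 = 0.303.

0.30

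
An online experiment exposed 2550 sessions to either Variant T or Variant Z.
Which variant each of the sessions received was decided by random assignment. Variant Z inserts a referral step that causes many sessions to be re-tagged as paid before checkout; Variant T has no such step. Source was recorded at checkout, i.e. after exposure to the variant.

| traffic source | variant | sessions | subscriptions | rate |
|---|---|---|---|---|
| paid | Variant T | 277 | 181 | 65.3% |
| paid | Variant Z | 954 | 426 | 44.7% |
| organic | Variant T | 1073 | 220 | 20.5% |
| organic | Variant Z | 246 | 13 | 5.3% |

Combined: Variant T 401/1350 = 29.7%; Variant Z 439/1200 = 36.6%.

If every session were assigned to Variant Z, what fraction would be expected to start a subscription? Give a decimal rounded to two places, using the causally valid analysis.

Within every traffic source level Variant T has the higher rate, yet pooled Variant Z does — Simpson's reversal.
Traffic source here is a post-treatment variable shaped by the variant; conditioning on it would introduce bias rather than remove it. The overall comparison is the causal one.
So P(outcome | do(Variant Z)) is just the pooled rate for Variant Z: 439/1200 = 0.366.

0.37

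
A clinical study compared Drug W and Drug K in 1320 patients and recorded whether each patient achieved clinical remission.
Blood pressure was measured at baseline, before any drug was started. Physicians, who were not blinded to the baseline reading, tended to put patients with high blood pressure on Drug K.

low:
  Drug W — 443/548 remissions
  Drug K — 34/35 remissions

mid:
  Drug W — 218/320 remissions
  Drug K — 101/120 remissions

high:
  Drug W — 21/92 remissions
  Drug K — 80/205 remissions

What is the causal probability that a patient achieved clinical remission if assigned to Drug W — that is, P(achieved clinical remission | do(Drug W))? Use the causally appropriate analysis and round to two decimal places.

0.64

Blood pressure satisfies the back-door criterion: it is not a descendant of the drug, and it blocks the spurious path from drug to outcome. Adjusting for it (i.e., using the within-blood pressure rates) gives the causal effect.
Standardising Drug W to the population blood pressure mix: 0.442·443/548 + 0.333·218/320 + 0.225·21/92 = 0.635.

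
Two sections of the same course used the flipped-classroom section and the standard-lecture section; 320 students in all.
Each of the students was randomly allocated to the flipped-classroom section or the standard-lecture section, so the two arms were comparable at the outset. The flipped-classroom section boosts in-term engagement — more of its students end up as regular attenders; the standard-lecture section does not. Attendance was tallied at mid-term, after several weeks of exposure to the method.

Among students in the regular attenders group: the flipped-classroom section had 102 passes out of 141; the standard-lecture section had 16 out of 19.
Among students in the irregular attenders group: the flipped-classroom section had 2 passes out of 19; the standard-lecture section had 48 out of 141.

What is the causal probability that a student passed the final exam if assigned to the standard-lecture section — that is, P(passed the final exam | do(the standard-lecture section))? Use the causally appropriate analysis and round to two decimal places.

0.40

The stratified and pooled comparisons disagree (the standard-lecture section wins within each mid-term attendance; the flipped-classroom section wins overall), so the answer turns on the causal role of mid-term attendance.
Mid-term attendance is downstream of the teaching method. One should not condition on a consequence of treatment, so the overall rates are the right comparison.
So P(outcome | do(the standard-lecture section)) is just the pooled rate for the standard-lecture section: 64/160 = 0.400.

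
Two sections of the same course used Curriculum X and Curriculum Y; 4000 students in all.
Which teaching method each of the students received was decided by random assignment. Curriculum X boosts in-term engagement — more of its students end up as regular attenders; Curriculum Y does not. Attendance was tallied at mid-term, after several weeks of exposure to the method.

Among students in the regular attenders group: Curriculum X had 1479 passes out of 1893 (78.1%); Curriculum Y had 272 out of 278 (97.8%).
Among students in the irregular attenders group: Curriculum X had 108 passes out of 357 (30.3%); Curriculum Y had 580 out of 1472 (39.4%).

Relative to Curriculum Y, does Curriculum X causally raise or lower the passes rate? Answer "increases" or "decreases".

increases

Mid-term attendance is recorded after the teaching method and is itself shifted by it — it sits on the causal path from teaching method to outcome. Conditioning on a mediator would strip out part of the effect we want; the pooled comparison gives the total causal effect.
Pooled: Curriculum X 70.5% vs Curriculum Y 48.7%; Curriculum X is higher overall.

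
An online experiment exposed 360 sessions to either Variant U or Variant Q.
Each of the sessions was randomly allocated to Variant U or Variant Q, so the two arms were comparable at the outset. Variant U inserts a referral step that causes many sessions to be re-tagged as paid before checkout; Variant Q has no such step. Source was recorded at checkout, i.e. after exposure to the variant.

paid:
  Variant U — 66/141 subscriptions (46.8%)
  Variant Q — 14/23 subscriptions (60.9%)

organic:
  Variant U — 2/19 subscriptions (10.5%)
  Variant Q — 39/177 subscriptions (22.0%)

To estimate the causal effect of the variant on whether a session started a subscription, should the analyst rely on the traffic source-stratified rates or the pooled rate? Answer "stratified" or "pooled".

pooled

Traffic source is recorded after the variant and is itself shifted by it — it sits on the causal path from variant to outcome. Conditioning on a mediator would strip out part of the effect we want; the pooled comparison gives the total causal effect.
Pooled: Variant U 42.5% vs Variant Q 26.5%; Variant U is higher overall.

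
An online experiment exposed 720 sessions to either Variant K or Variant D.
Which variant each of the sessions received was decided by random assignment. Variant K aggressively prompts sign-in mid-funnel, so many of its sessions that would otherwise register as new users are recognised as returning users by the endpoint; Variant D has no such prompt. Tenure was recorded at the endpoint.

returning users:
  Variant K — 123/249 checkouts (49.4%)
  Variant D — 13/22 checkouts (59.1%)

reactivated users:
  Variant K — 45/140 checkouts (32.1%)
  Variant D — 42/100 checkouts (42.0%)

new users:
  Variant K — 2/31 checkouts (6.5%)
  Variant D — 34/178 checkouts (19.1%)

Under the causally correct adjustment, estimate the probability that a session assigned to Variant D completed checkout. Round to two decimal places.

The user tenure-specific comparison favours Variant D throughout, but the pooled figures favour Variant K. The question is whether to condition on user tenure.
Stratifying would compare variants among sessions the variants themselves sorted into user tenure groups — a form of selection on an intermediate. The unconditioned pooled rates give the total causal effect.
So P(outcome | do(Variant D)) is just the pooled rate for Variant D: 89/300 = 0.297.

0.30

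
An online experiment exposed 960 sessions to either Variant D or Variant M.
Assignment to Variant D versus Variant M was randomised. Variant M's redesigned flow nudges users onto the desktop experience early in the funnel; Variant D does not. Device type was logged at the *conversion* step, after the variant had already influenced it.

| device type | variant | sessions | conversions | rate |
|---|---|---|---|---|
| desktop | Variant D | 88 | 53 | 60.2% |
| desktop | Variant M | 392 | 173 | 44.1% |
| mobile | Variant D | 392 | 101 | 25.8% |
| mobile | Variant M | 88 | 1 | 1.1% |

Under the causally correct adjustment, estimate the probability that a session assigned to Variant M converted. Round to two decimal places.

0.36

The device type-specific comparison favours Variant D throughout, but the pooled figures favour Variant M. The question is whether to condition on device type.
Stratifying would compare variants among sessions the variants themselves sorted into device type groups — a form of selection on an intermediate. The unconditioned pooled rates give the total causal effect.
So P(outcome | do(Variant M)) is just the pooled rate for Variant M: 174/480 = 0.362.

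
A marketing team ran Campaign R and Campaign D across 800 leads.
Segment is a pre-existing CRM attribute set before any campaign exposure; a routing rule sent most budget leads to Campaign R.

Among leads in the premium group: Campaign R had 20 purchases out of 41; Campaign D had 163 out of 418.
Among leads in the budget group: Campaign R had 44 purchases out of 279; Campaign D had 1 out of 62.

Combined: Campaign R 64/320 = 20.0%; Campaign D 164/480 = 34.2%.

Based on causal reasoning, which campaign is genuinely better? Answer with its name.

Campaign R

The imbalance in customer segment arose from how leads were allocated, not from anything the campaign did; and customer segment independently affects the outcome. The pooled gap is confounded — condition on customer segment.
Within each level — premium: 48.8% vs 39.0%; budget: 15.8% vs 1.6% — Campaign R is higher every time.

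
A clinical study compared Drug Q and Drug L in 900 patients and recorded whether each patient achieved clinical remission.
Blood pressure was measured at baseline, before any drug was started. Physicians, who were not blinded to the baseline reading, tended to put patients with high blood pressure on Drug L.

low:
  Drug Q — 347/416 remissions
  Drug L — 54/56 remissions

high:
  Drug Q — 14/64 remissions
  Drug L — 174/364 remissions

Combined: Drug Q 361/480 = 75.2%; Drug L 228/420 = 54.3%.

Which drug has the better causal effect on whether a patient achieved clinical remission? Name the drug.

Drug L

Blood pressure differs across drugs for reasons unrelated to any effect of the drug itself, and it separately predicts the outcome — a classic confounder. We must compare within blood pressure levels.
Within each level — low: 83.4% vs 96.4%; high: 21.9% vs 47.8% — Drug L is higher every time.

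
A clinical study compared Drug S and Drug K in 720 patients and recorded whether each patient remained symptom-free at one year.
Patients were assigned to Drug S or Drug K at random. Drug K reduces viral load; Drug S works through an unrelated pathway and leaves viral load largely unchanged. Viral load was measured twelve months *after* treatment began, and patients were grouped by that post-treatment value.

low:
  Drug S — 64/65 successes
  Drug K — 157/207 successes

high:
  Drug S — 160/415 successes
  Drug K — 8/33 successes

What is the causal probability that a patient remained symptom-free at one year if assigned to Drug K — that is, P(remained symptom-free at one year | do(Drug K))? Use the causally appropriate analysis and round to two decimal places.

0.69

The stratified and pooled comparisons disagree (Drug S wins within each viral load; Drug K wins overall), so the answer turns on the causal role of viral load.
The distribution of viral load is itself part of what the drug does — it is an intermediate outcome. Holding it fixed would remove that part of the effect; the total effect is the pooled difference.
So P(outcome | do(Drug K)) is just the pooled rate for Drug K: 165/240 = 0.688.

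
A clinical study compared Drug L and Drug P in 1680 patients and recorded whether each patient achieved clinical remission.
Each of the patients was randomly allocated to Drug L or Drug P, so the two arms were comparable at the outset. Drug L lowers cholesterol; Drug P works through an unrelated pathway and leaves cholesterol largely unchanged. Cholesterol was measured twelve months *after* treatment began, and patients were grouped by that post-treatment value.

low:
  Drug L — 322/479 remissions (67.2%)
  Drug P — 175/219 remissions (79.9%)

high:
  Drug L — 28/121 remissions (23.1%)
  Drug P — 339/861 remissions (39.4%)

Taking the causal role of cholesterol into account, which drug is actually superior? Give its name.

Drug L

Cholesterol is downstream of the drug. One should not condition on a consequence of treatment, so the overall rates are the right comparison.
Pooled: Drug L 58.3% vs Drug P 47.6%; Drug L is higher overall.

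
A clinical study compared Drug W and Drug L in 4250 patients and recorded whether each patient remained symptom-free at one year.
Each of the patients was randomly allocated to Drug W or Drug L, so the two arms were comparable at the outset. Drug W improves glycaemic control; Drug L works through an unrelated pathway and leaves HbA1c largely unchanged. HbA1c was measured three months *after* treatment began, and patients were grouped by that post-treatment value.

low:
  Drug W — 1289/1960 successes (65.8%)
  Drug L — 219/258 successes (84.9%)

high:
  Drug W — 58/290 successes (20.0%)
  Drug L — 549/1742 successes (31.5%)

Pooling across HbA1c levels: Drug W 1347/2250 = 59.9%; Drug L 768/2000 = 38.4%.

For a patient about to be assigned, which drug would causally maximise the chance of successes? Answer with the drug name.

HbA1c is recorded after the drug and is itself shifted by it — it sits on the causal path from drug to outcome. Conditioning on a mediator would strip out part of the effect we want; the pooled comparison gives the total causal effect.
Pooled: Drug W 59.9% vs Drug L 38.4%; Drug W is higher overall.

Drug W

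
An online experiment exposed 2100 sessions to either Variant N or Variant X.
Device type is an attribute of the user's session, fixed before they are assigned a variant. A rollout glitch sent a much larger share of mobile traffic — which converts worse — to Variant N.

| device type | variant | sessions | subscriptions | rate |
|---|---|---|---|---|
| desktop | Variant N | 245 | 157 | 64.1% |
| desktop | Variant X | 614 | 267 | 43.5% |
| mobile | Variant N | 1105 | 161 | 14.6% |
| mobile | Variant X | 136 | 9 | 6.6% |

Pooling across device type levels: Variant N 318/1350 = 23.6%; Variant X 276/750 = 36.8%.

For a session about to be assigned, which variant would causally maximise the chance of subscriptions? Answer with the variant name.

Variant N

The stratified and pooled comparisons disagree (Variant N wins within each device type; Variant X wins overall), so the answer turns on the causal role of device type.
Nothing the variant does changes device type; the imbalance is an allocation artefact. With device type also predicting the outcome, the pooled figure is confounded, and the within-stratum comparison is the causal one.
Within each level — desktop: 64.1% vs 43.5%; mobile: 14.6% vs 6.6% — Variant N is higher every time.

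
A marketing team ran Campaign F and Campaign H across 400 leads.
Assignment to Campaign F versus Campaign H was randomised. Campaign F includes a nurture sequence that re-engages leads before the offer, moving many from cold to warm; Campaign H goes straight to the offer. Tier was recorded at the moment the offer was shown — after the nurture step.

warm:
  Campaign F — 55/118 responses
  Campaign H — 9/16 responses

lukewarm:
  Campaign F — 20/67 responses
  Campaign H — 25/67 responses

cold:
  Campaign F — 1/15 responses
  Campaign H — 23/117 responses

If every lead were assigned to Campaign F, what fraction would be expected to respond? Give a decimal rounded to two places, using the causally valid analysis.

0.38

Because the campaign influences engagement tier, engagement tier is a post-treatment mediator, not a confounder. Stratifying on it would bias the estimate; the causal effect is the crude pooled difference.
So P(outcome | do(Campaign F)) is just the pooled rate for Campaign F: 76/200 = 0.380.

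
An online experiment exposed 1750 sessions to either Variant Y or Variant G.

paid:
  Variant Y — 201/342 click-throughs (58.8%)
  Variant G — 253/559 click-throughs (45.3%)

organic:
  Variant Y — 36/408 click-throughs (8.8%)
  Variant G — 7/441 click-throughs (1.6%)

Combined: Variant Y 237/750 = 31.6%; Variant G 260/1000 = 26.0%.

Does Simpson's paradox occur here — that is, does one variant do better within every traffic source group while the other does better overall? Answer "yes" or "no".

no

Within each traffic source level (paid 58.8% vs 45.3%; organic 8.8% vs 1.6%), Variant Y has the higher rate every time. Pooled: 31.6% vs 26.0% — Variant Y has the higher rate overall. They agree.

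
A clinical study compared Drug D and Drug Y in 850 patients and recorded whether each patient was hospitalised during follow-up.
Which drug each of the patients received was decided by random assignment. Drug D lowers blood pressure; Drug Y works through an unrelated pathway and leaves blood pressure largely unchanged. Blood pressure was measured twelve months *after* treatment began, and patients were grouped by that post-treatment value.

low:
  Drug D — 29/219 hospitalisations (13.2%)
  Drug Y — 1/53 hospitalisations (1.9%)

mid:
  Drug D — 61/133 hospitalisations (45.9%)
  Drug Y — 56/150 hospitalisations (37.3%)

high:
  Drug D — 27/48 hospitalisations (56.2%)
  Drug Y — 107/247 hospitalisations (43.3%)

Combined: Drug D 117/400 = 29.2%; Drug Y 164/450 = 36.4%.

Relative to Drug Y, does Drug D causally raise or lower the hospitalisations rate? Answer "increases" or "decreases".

decreases

The distribution of blood pressure is itself part of what the drug does — it is an intermediate outcome. Holding it fixed would remove that part of the effect; the total effect is the pooled difference.
Pooled: Drug D 29.2% vs Drug Y 36.4%; Drug D is lower overall.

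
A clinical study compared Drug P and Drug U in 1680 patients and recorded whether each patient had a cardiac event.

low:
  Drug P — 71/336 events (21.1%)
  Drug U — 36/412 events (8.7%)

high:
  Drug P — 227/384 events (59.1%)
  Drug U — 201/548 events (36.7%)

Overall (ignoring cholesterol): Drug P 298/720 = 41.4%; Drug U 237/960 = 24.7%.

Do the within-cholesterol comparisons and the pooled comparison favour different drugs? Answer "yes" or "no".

Within each cholesterol level (low 21.1% vs 8.7%; high 59.1% vs 36.7%), Drug U has the lower rate every time. Pooled: 41.4% vs 24.7% — Drug U has the lower rate overall. They agree.

no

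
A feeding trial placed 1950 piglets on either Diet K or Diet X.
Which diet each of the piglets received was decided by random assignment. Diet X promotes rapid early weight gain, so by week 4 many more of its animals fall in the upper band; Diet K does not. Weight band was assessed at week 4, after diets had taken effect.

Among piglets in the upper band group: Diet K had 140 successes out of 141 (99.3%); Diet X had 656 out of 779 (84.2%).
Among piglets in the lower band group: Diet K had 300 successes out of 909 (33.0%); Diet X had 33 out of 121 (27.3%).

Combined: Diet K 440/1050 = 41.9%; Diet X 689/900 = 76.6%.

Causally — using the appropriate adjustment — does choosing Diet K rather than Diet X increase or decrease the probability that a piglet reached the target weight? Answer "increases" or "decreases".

The stratified and pooled comparisons disagree (Diet K wins within each week-4 weight band; Diet X wins overall), so the answer turns on the causal role of week-4 weight band.
Because the diet influences week-4 weight band, week-4 weight band is a post-treatment mediator, not a confounder. Stratifying on it would bias the estimate; the causal effect is the crude pooled difference.
Pooled: Diet K 41.9% vs Diet X 76.6%; Diet X is higher overall.

decreases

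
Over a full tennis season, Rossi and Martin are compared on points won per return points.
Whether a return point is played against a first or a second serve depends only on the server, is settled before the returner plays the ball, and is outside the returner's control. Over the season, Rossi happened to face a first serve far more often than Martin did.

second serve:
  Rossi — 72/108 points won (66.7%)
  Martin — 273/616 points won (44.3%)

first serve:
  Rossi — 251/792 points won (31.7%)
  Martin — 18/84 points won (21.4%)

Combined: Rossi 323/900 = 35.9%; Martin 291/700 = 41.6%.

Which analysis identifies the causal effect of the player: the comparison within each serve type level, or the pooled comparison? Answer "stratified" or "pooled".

stratified

Serve type differs across players for reasons unrelated to any effect of the player itself, and it separately predicts the outcome — a classic confounder. We must compare within serve type levels.
Within each level — second serve: 66.7% vs 44.3%; first serve: 31.7% vs 21.4% — Rossi is higher every time.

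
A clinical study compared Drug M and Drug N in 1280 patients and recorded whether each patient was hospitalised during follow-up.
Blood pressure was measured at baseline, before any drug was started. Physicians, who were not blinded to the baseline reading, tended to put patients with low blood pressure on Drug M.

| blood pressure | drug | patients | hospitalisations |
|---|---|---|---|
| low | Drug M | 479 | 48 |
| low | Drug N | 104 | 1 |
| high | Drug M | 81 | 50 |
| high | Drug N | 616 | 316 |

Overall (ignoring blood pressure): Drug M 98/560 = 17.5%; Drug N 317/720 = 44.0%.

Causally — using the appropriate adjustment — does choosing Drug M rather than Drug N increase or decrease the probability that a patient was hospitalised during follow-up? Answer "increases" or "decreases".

The stratified and pooled comparisons disagree (Drug N wins within each blood pressure; Drug M wins overall), so the answer turns on the causal role of blood pressure.
The imbalance in blood pressure arose from how patients were allocated, not from anything the drug did; and blood pressure independently affects the outcome. The pooled gap is confounded — condition on blood pressure.
Within each level — low: 10.0% vs 1.0%; high: 61.7% vs 51.3% — Drug N is lower every time.

increases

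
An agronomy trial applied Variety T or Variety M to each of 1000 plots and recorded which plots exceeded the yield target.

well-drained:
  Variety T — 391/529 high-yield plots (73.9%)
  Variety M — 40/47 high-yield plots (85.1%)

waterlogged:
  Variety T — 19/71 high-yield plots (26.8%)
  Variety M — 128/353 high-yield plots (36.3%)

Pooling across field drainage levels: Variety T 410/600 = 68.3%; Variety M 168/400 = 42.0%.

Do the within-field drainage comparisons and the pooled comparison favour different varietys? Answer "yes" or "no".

Within each field drainage level (well-drained 73.9% vs 85.1%; waterlogged 26.8% vs 36.3%), Variety M has the higher rate every time. Pooled: 68.3% vs 42.0% — Variety T has the higher rate overall. The two comparisons disagree.

yes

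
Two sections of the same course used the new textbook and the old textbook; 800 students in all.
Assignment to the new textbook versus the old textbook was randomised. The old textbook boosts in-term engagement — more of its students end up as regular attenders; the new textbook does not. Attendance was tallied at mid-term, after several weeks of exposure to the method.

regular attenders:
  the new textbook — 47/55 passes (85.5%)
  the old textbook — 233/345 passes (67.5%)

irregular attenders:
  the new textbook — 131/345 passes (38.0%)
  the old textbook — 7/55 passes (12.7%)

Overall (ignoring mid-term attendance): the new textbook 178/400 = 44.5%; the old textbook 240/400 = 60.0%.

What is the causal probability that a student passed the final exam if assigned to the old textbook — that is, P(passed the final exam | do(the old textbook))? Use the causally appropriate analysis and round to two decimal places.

The stratified and pooled comparisons disagree (the new textbook wins within each mid-term attendance; the old textbook wins overall), so the answer turns on the causal role of mid-term attendance.
Because the teaching method influences mid-term attendance, mid-term attendance is a post-treatment mediator, not a confounder. Stratifying on it would bias the estimate; the causal effect is the crude pooled difference.
So P(outcome | do(the old textbook)) is just the pooled rate for the old textbook: 240/400 = 0.600.

0.60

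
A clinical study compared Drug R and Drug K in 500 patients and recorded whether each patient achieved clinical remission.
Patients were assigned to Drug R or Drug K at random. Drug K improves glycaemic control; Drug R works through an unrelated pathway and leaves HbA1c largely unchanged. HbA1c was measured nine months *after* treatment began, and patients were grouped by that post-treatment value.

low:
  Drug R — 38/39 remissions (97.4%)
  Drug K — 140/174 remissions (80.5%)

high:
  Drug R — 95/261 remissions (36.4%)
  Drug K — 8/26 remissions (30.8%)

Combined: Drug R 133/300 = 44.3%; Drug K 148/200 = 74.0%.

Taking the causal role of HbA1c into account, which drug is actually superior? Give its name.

Drug K

The HbA1c-specific comparison favours Drug R throughout, but the pooled figures favour Drug K. The question is whether to condition on HbA1c.
Because the drug influences HbA1c, HbA1c is a post-treatment mediator, not a confounder. Stratifying on it would bias the estimate; the causal effect is the crude pooled difference.
Pooled: Drug R 44.3% vs Drug K 74.0%; Drug K is higher overall.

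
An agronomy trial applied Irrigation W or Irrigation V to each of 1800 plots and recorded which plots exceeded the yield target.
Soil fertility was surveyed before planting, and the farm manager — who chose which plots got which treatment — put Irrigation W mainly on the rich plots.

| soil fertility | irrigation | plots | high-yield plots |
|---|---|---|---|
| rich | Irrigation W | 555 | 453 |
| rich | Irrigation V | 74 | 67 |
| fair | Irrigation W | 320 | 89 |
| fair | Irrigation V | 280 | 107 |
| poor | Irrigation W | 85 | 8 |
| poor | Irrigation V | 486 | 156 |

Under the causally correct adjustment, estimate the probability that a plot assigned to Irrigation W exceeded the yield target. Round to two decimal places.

Soil fertility is set before the irrigation has any effect — it is not caused by the irrigation — and it independently drives the outcome. That makes it a confounder, so the causal comparison is within soil fertility levels.
Standardising Irrigation W to the population soil fertility mix: 0.349·453/555 + 0.333·89/320 + 0.317·8/85 = 0.408.

0.41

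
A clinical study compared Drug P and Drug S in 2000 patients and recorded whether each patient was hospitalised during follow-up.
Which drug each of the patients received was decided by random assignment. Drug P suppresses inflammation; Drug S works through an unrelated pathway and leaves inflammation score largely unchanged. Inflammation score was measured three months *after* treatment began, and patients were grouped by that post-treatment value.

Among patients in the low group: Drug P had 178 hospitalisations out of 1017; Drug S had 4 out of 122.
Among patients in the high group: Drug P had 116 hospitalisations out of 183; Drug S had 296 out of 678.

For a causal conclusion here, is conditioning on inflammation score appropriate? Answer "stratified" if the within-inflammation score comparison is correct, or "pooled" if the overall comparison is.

pooled

Because the drug influences inflammation score, inflammation score is a post-treatment mediator, not a confounder. Stratifying on it would bias the estimate; the causal effect is the crude pooled difference.
Pooled: Drug P 24.5% vs Drug S 37.5%; Drug P is lower overall.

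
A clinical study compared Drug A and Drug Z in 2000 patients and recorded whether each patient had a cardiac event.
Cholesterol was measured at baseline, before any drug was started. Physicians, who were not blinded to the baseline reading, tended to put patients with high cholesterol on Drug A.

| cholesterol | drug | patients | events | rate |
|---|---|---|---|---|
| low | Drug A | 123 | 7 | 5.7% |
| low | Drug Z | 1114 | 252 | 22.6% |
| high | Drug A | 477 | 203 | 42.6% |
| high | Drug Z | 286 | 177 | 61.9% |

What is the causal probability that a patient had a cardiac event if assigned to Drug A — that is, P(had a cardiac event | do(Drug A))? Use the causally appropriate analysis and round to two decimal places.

0.20

Cholesterol differs across drugs for reasons unrelated to any effect of the drug itself, and it separately predicts the outcome — a classic confounder. We must compare within cholesterol levels.
Standardising Drug A to the population cholesterol mix: 0.619·7/123 + 0.382·203/477 = 0.198.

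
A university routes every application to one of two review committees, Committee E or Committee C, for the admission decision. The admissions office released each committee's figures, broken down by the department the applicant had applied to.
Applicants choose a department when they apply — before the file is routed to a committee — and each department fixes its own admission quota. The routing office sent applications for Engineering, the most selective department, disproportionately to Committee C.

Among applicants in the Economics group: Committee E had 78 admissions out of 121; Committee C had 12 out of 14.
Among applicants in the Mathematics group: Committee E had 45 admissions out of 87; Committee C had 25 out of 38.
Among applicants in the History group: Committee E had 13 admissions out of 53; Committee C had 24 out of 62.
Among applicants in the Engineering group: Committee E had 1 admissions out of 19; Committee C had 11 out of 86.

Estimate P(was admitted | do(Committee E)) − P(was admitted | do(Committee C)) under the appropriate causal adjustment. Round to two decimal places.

Nothing the review committee does changes department; the imbalance is an allocation artefact. With department also predicting the outcome, the pooled figure is confounded, and the within-stratum comparison is the causal one.
Adjusting over the population distribution of department: 0.281·(0.645−0.857) + 0.260·(0.517−0.658) + 0.240·(0.245−0.387) + 0.219·(0.053−0.128) = -0.147.

-0.15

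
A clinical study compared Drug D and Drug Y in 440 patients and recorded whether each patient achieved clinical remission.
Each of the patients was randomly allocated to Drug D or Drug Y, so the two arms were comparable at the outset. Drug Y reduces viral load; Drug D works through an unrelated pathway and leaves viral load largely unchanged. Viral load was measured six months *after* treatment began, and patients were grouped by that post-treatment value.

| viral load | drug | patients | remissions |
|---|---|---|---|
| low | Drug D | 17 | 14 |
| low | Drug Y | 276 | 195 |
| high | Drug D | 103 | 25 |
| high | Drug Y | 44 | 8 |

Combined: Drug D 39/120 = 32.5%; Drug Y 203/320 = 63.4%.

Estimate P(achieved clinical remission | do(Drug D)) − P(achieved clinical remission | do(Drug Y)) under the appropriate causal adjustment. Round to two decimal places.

-0.31

Viral load is recorded after the drug and is itself shifted by it — it sits on the causal path from drug to outcome. Conditioning on a mediator would strip out part of the effect we want; the pooled comparison gives the total causal effect.
The causal difference is the pooled difference: 0.325 − 0.634 = -0.309.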